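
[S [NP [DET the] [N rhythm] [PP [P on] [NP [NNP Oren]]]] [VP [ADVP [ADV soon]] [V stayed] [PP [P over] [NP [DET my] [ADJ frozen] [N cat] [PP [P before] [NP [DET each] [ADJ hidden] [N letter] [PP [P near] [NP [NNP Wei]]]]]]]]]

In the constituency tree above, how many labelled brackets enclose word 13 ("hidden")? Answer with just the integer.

7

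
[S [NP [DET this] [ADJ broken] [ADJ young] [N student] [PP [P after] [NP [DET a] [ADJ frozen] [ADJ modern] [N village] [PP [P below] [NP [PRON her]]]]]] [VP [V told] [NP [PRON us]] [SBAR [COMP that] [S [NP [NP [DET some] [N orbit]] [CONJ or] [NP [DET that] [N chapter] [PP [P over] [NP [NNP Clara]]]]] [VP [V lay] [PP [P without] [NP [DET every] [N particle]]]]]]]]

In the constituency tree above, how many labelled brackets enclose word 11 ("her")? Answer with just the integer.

7

Counting open brackets not yet closed at "her": [S [NP [PP [NP [PP [NP [PRON = 7.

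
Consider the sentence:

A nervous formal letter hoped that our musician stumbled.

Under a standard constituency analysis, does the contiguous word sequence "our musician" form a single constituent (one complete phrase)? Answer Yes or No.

These words form the whole noun phrase headed by "musician", so yes — one constituent.

Yes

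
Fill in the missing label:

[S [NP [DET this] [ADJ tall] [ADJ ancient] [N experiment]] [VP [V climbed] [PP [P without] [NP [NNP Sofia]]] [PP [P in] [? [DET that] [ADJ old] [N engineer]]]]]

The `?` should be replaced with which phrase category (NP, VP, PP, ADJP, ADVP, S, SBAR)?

NP

Looking at what the `?` directly dominates — DET 'that', ADJ 'old', N 'engineer' — this is a noun phrase (NP).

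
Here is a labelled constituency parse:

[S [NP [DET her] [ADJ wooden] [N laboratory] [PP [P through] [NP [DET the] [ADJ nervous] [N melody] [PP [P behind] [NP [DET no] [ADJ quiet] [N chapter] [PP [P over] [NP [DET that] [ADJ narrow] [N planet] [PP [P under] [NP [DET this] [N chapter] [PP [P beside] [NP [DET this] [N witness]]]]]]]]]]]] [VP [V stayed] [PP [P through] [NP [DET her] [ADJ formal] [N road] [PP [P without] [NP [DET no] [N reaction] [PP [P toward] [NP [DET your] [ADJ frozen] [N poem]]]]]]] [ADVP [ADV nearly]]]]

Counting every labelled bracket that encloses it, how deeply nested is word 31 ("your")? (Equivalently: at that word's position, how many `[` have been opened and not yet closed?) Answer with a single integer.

Path from the root down to the word: S → VP → PP → NP → PP → NP → PP → NP → DET. That is 9 enclosing brackets.

9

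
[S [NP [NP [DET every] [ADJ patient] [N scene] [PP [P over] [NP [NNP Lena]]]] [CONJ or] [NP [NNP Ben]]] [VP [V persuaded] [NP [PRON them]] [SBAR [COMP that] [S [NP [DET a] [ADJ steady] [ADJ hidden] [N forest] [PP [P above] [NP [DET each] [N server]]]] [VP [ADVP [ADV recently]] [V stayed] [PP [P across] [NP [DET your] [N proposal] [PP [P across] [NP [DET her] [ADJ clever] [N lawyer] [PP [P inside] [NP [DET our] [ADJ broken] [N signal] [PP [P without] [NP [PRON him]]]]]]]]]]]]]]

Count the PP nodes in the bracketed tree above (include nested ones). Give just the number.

6

Listing each PP by its span: [PP over Lena]; [PP above each server]; [PP across your proposal across her clever lawyer inside our broken signal without him]; [PP across her clever lawyer inside our broken signal without him]; [PP inside our broken signal without him]; [PP without him] — that makes 6.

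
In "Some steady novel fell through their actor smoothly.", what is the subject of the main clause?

some steady novel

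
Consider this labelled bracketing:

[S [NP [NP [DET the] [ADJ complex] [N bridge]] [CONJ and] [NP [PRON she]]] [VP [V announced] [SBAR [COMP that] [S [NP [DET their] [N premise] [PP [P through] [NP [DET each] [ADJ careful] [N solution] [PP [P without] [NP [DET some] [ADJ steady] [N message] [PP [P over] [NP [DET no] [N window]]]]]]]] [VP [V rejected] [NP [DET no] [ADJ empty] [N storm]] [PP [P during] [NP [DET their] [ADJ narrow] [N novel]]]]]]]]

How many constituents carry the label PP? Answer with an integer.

4

Scanning left to right, an opening `[PP` appears at word positions 10, 14, 18, 25 — 4 in total.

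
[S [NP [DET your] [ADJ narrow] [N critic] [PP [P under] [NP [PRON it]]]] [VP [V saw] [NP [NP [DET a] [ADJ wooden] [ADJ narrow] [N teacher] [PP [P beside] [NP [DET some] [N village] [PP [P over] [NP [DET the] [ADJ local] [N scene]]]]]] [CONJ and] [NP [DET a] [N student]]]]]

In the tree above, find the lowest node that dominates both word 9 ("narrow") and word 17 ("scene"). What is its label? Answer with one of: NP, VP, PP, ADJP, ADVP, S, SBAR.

NP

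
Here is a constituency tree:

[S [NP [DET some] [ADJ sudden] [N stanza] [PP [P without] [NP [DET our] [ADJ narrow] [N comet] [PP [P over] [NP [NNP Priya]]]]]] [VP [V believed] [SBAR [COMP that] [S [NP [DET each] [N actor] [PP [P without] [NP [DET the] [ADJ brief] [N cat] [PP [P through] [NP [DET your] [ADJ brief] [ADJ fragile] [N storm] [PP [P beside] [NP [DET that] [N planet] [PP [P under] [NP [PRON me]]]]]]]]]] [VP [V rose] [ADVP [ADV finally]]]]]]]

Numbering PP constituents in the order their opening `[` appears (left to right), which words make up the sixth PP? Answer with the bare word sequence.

In left-to-right order the PP constituents are "without our narrow comet over Priya"; "over Priya"; "without the brief cat through your brief fragile storm beside that planet under me"; "through your brief fragile storm beside that planet under me"; "beside that planet under me"; "under me". Number 6 is "under me".

under me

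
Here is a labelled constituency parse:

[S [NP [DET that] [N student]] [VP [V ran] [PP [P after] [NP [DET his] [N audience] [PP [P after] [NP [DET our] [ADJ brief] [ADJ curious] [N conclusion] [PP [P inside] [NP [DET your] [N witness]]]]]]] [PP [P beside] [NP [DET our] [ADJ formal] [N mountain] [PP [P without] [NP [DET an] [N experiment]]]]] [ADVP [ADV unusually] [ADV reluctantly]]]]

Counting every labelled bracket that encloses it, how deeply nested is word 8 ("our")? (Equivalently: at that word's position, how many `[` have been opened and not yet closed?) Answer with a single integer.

7

The word sits inside DET, which is inside NP, inside PP, inside NP, inside PP, inside VP, inside S — 7 brackets in all.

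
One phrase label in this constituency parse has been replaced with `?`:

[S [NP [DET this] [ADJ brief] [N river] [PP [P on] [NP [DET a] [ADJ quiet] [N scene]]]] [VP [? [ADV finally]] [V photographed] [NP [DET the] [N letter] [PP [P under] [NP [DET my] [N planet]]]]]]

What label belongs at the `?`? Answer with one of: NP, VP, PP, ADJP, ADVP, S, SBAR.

ADVP

Looking at what the `?` directly dominates — ADV 'finally' — this is an adverb phrase (ADVP).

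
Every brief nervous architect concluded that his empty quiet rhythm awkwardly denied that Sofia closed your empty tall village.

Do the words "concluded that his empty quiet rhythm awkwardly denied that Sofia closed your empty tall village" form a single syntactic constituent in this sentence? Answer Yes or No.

These words form the whole verb phrase headed by "concluded", so yes — one constituent.

Yes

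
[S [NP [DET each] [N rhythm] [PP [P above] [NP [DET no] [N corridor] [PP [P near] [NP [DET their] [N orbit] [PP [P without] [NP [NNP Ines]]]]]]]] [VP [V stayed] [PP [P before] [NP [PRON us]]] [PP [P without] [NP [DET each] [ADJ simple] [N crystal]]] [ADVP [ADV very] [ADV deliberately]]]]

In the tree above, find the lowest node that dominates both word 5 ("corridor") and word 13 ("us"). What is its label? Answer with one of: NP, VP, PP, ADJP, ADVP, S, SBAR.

Word 5 lies under S → NP → PP → NP → N; word 13 lies under S → VP → PP → NP → PRON. The lowest shared node is the S.

S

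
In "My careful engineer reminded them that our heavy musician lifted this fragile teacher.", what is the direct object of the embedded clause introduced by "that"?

The verb of the embedded clause introduced by "that" is "lifted"; its direct object is the NP "this fragile teacher".

this fragile teacher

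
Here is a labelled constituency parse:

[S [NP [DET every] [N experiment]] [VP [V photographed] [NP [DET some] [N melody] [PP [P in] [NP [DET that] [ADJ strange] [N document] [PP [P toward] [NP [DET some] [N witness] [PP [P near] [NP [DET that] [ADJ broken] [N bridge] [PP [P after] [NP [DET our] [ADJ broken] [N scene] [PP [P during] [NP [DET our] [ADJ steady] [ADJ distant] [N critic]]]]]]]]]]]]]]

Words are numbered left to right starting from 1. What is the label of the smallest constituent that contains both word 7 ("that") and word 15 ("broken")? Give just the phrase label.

NP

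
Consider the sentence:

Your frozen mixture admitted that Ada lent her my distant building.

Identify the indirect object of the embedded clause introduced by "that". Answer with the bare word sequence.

The verb of the embedded clause introduced by "that" is "lent"; its indirect object is the NP "her".

her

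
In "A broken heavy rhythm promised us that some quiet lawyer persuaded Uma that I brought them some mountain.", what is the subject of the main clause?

The subject of the main clause is the NP immediately before the verb "promised": "a broken heavy rhythm".

a broken heavy rhythm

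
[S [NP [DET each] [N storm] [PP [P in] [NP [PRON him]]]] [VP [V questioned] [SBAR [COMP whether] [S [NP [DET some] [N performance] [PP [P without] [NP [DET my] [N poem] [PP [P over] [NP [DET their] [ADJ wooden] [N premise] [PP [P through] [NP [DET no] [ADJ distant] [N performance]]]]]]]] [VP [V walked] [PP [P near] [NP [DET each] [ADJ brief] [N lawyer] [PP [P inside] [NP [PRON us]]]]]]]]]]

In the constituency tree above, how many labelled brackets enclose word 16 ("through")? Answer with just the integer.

11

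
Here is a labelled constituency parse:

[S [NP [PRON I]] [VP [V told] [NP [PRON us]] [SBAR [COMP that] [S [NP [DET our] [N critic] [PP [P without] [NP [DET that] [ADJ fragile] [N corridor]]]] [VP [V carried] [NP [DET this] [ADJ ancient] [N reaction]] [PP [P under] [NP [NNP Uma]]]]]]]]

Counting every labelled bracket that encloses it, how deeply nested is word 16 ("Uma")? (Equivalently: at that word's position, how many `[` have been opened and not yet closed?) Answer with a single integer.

The word sits inside NNP, which is inside NP, inside PP, inside VP, inside S, inside SBAR, inside VP, inside S — 8 brackets in all.

8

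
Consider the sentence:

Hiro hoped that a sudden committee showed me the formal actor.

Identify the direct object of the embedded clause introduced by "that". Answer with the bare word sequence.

the formal actor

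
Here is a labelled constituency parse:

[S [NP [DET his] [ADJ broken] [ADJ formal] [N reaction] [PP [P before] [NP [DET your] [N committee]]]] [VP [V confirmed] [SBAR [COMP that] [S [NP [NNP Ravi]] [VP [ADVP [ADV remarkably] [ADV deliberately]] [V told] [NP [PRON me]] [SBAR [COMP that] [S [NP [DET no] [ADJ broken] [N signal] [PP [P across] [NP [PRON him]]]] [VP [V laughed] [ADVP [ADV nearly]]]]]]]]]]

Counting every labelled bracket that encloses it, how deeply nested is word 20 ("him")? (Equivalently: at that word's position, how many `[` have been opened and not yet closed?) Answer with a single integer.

Path from the root down to the word: S → VP → SBAR → S → VP → SBAR → S → NP → PP → NP → PRON. That is 11 enclosing brackets.

11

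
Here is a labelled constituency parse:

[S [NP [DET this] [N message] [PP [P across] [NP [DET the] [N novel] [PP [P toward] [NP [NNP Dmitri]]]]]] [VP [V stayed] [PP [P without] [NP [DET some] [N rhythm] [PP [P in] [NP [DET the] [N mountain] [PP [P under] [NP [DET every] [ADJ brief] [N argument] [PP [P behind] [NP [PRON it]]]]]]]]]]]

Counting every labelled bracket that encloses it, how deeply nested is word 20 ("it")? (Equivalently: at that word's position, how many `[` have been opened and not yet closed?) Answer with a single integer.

Path from the root down to the word: S → VP → PP → NP → PP → NP → PP → NP → PP → NP → PRON. That is 11 enclosing brackets.

11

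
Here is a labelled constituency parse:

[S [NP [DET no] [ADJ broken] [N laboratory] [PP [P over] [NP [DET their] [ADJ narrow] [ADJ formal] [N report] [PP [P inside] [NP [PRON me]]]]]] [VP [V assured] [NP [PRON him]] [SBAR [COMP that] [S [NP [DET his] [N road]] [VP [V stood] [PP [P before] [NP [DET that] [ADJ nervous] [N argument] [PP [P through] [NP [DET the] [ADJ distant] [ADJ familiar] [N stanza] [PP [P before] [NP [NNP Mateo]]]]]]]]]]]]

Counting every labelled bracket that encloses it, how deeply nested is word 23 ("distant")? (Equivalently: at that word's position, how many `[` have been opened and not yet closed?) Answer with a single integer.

10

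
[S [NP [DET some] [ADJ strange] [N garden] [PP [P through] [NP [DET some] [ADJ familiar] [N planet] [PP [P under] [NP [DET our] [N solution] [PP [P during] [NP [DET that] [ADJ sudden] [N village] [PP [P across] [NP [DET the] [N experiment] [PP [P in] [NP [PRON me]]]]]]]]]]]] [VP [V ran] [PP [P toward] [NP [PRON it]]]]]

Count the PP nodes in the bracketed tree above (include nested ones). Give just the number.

6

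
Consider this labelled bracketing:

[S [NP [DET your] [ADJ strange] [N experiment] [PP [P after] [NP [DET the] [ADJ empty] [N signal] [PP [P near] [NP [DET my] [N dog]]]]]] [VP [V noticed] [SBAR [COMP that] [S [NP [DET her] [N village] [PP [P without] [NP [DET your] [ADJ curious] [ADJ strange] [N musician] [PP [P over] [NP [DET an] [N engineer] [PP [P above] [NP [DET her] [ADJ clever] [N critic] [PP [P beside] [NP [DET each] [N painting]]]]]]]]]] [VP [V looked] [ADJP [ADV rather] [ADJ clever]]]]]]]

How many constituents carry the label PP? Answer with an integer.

6

Scanning left to right, an opening `[PP` appears at word positions 4, 8, 15, 20, 23, 27 — 6 in total.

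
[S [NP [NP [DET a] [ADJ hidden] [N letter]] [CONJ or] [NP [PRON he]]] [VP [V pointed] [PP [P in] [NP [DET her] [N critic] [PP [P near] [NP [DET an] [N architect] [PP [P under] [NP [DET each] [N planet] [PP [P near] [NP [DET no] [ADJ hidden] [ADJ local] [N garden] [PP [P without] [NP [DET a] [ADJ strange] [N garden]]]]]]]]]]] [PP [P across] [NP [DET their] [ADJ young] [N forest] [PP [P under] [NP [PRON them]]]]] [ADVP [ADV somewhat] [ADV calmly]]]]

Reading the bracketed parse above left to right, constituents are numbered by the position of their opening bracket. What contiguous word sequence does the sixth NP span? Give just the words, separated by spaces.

each planet near no hidden local garden without a strange garden

Opening `[NP` markers occur at word positions 1, 1, 5, 8, 11, 14, 17, 22, 26, 30; the sixth of these opens the constituent [NP each planet near no hidden local garden without a strange garden].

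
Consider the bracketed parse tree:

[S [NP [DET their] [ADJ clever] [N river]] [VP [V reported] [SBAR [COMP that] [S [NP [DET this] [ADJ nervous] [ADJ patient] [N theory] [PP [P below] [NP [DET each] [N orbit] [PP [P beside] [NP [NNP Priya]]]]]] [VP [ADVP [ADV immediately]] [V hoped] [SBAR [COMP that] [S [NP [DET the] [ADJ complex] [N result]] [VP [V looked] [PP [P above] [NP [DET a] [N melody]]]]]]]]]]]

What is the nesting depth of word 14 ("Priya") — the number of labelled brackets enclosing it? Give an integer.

Path from the root down to the word: S → VP → SBAR → S → NP → PP → NP → PP → NP → NNP. That is 10 enclosing brackets.

10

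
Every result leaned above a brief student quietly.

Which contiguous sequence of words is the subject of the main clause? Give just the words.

"every result" is the NP that combines with the VP headed by "leaned" to form the main clause — the subject.

every result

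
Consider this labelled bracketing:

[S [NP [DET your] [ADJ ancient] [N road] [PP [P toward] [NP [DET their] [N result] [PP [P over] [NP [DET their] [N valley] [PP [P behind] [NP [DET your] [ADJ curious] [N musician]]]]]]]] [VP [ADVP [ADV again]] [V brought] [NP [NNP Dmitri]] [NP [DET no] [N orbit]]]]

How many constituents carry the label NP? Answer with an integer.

6

Scanning left to right, an opening `[NP` appears at word positions 1, 5, 8, 11, 16, 17 — 6 in total.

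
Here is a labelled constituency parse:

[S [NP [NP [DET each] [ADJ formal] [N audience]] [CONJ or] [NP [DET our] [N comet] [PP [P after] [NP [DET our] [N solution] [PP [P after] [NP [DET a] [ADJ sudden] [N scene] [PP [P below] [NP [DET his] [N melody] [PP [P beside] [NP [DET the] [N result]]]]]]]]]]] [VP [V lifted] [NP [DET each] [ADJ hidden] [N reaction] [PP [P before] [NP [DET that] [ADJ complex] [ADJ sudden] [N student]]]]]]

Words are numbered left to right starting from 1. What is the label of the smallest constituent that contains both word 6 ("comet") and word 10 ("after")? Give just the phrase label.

The smallest bracket enclosing both words is [NP our comet after our solution after a sudden scene below his melody beside the result], so the label is NP.

NP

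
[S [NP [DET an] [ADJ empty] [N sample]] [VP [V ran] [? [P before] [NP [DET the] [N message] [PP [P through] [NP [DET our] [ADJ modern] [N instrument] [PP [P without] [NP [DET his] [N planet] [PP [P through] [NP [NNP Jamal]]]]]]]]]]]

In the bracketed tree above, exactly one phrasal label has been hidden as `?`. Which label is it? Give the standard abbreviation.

PP

A constituent whose immediate children are P 'before', NP is a prepositional phrase: PP.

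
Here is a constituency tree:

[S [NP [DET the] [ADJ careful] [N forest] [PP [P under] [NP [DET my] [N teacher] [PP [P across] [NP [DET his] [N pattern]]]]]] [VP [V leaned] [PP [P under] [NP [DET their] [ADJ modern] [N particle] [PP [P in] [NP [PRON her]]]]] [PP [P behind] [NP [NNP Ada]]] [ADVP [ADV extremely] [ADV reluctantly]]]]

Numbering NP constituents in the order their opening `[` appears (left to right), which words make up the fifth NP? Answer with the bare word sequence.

her

In left-to-right order the NP constituents are "the careful forest under my teacher across his pattern"; "my teacher across his pattern"; "his pattern"; "their modern particle in her"; "her"; "Ada". Number 5 is "her".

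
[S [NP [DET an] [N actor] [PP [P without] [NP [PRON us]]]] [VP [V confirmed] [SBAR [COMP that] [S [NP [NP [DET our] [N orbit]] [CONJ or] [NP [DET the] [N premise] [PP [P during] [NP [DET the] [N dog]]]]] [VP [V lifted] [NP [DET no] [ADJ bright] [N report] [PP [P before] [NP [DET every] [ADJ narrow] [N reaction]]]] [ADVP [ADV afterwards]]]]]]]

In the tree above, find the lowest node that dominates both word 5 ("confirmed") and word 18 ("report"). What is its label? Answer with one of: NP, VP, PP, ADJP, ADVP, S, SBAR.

VP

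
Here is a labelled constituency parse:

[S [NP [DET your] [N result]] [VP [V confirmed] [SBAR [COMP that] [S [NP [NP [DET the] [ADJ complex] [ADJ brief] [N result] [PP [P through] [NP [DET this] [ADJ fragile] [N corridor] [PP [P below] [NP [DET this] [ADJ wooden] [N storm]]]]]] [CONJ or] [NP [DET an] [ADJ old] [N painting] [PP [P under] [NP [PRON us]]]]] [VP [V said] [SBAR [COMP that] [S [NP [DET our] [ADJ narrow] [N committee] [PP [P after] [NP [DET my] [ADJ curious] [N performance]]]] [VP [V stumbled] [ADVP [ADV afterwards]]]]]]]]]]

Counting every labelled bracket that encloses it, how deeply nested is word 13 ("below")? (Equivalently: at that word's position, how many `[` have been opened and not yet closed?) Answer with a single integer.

10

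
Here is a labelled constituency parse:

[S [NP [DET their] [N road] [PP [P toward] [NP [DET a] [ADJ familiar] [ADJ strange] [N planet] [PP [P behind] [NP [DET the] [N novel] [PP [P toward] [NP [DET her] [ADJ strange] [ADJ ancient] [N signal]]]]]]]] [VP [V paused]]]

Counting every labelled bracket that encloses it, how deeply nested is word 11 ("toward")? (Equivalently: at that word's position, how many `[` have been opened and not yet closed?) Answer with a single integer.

8

Counting open brackets not yet closed at "toward": [S [NP [PP [NP [PP [NP [PP [P = 8.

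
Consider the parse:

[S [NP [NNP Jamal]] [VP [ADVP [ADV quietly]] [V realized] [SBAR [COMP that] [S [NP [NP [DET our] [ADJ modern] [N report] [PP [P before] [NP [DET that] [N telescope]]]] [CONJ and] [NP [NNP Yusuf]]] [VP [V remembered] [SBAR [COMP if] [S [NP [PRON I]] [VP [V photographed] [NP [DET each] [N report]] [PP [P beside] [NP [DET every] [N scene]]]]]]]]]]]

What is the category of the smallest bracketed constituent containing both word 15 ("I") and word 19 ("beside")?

Word 15 lies under S → VP → SBAR → S → VP → SBAR → S → NP → PRON; word 19 lies under S → VP → SBAR → S → VP → SBAR → S → VP → PP → P. The lowest shared node is the S.

S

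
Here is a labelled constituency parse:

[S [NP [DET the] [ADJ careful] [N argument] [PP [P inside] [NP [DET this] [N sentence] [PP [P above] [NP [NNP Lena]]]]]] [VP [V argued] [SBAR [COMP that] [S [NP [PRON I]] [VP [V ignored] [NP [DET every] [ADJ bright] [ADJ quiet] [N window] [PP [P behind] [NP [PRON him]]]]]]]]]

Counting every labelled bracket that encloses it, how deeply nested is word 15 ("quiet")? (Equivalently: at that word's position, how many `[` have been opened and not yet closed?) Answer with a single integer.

7

The word sits inside ADJ, which is inside NP, inside VP, inside S, inside SBAR, inside VP, inside S — 7 brackets in all.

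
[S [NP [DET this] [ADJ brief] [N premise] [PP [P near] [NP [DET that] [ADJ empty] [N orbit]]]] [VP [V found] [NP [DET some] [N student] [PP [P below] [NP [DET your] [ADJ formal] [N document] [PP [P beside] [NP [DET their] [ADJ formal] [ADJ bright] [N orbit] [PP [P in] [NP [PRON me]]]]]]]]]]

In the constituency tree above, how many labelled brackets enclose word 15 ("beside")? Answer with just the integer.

Path from the root down to the word: S → VP → NP → PP → NP → PP → P. That is 7 enclosing brackets.

7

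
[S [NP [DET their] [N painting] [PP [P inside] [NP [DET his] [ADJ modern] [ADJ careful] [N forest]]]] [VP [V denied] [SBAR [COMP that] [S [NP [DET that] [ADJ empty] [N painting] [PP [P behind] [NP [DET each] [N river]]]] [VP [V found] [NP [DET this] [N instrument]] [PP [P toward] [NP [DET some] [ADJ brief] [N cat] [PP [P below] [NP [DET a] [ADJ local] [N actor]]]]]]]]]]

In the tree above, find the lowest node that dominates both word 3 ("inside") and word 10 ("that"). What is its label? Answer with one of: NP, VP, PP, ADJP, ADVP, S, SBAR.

Both words fall inside [S their painting inside his modern careful forest denied that that empty painting behind each river found this instrument toward some brief cat below a local actor] (words 1–26), and no smaller constituent contains them both. Label: S.

S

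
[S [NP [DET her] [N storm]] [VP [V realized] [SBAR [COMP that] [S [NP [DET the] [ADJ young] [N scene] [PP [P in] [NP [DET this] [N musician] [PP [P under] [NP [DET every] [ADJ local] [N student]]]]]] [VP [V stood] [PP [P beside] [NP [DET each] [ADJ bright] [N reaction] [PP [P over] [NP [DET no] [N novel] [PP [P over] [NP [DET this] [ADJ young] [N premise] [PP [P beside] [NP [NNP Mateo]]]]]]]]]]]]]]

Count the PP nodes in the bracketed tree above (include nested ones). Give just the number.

6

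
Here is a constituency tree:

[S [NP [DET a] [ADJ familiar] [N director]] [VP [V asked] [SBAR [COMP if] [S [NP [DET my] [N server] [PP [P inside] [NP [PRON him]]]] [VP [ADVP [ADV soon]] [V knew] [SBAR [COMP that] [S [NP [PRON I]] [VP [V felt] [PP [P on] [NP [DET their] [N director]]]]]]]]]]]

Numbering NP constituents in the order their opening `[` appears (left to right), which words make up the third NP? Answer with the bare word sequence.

The NP opening brackets appear, in order, over: "a familiar director"; "my server inside him"; "him"; "I"; "their director". The third one spans "him".

him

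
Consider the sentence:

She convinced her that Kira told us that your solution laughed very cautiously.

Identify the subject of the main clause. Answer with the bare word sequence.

In the main clause the verb is "convinced"; the NP preceding it, "she", is the subject.

she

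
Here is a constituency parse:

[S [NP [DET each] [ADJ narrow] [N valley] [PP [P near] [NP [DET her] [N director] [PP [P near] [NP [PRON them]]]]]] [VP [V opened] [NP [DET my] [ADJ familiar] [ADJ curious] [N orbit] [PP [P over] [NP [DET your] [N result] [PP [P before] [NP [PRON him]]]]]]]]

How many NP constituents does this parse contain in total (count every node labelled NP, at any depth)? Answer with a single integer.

Listing each NP by its span: [NP each narrow valley near her director near them]; [NP her director near them]; [NP them]; [NP my familiar curious orbit over your result before him]; [NP your result before him]; [NP him] — that makes 6.

6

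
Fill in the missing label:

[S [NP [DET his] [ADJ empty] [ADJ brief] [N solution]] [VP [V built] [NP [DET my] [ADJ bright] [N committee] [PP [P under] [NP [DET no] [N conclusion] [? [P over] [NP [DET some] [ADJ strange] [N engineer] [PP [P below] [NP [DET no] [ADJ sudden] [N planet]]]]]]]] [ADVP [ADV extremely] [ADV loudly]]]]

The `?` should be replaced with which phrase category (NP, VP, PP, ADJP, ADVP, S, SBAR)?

PP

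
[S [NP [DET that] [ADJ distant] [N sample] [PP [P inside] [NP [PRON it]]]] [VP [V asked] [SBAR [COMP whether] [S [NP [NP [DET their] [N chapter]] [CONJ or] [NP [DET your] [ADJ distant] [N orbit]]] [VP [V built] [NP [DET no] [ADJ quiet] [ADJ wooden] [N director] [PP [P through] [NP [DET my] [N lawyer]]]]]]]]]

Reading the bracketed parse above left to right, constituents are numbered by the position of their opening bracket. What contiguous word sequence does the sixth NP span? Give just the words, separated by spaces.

no quiet wooden director through my lawyer

Opening `[NP` markers occur at word positions 1, 5, 8, 8, 11, 15, 20; the sixth of these opens the constituent [NP no quiet wooden director through my lawyer].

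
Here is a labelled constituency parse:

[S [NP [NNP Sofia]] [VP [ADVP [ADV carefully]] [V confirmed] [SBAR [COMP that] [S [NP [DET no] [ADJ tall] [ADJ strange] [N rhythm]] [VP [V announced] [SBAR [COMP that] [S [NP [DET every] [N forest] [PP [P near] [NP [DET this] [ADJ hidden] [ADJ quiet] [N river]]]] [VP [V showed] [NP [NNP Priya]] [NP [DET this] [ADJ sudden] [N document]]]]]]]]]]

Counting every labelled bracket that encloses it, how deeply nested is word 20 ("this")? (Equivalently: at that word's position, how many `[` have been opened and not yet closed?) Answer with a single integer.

Path from the root down to the word: S → VP → SBAR → S → VP → SBAR → S → VP → NP → DET. That is 10 enclosing brackets.

10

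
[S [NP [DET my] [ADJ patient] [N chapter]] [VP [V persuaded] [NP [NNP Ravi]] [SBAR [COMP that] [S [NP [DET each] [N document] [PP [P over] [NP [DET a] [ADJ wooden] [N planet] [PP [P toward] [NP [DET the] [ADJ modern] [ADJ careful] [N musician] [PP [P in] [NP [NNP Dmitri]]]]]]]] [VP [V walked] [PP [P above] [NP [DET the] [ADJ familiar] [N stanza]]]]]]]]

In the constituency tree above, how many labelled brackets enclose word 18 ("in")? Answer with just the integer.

Counting open brackets not yet closed at "in": [S [VP [SBAR [S [NP [PP [NP [PP [NP [PP [P = 11.

11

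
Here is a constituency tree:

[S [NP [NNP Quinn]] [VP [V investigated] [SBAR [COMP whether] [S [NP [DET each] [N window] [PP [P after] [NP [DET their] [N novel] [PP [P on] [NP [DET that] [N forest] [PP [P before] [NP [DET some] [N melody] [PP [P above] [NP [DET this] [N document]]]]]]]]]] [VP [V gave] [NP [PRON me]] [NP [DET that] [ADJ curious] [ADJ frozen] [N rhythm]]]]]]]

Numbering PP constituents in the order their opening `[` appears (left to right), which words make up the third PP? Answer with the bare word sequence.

In left-to-right order the PP constituents are "after their novel on that forest before some melody above this document"; "on that forest before some melody above this document"; "before some melody above this document"; "above this document". Number 3 is "before some melody above this document".

before some melody above this document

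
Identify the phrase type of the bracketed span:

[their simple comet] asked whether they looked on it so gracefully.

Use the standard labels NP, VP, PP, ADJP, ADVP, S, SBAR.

The span is built around the noun "comet" — a noun phrase (NP).

NP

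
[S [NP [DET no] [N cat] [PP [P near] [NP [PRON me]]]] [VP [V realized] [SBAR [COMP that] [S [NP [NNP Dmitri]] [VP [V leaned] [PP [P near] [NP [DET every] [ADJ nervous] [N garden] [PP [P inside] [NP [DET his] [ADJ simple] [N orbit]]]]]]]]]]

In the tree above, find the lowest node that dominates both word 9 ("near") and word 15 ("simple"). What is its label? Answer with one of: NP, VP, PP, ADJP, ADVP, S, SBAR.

PP

Word 9 lies under S → VP → SBAR → S → VP → PP → P; word 15 lies under S → VP → SBAR → S → VP → PP → NP → PP → NP → ADJ. The lowest shared node is the PP.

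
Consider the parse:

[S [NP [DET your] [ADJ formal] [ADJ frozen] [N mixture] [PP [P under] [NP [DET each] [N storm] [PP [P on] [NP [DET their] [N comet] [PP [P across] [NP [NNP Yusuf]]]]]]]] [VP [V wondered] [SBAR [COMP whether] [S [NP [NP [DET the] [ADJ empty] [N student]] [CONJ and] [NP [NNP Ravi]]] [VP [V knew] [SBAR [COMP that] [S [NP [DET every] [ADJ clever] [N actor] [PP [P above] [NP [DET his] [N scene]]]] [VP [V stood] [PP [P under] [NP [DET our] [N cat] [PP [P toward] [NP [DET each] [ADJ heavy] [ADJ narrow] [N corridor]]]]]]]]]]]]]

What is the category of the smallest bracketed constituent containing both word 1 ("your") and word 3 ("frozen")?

The smallest bracket enclosing both words is [NP your formal frozen mixture under each storm on their comet across Yusuf], so the label is NP.

NP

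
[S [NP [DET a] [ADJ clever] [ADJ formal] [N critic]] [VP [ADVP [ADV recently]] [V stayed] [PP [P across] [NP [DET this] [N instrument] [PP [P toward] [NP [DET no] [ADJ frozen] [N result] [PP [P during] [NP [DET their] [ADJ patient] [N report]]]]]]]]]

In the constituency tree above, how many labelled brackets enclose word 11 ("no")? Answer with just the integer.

7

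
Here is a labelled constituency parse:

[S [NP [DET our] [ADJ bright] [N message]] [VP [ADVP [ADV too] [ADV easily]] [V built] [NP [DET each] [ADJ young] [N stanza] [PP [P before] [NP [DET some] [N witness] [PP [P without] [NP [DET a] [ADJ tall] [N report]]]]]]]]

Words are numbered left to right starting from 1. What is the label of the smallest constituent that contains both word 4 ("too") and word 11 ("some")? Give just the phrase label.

Both words fall inside [VP too easily built each young stanza before some witness without a tall report] (words 4–16), and no smaller constituent contains them both. Label: VP.

VP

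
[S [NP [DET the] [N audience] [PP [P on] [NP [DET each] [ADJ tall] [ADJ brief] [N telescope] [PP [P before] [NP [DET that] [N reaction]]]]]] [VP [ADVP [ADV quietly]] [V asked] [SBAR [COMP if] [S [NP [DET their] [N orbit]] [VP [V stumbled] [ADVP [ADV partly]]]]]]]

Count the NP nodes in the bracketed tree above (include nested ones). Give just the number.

Listing each NP by its span: [NP the audience on each tall brief telescope before that reaction]; [NP each tall brief telescope before that reaction]; [NP that reaction]; [NP their orbit] — that makes 4.

4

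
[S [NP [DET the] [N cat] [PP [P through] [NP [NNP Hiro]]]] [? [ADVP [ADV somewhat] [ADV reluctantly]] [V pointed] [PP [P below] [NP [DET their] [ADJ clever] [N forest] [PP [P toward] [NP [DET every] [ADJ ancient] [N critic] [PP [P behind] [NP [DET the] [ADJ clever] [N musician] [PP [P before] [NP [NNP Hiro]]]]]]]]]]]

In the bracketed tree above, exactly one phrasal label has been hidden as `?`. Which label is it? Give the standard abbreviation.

VP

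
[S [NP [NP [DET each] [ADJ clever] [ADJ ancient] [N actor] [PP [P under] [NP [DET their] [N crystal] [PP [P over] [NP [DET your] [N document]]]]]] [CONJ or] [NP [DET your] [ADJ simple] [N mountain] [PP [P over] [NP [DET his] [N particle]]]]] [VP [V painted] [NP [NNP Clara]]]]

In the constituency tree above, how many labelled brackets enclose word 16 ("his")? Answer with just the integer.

6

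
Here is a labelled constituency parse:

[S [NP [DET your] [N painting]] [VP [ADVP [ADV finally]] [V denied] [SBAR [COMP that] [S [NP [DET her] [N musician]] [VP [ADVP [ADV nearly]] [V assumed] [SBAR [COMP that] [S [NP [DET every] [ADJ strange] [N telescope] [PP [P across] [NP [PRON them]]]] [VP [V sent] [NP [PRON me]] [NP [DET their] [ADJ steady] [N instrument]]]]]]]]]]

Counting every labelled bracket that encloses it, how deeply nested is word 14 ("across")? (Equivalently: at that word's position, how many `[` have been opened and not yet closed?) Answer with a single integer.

10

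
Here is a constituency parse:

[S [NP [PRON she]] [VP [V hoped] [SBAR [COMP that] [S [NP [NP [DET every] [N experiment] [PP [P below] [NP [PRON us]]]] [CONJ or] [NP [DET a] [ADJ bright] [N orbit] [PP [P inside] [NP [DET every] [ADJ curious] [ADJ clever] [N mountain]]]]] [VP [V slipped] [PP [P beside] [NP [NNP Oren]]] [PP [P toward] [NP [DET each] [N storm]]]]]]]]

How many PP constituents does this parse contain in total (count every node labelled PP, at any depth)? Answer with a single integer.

4

The PP constituents are: [PP below us]; [PP inside every curious clever mountain]; [PP beside Oren]; [PP toward each storm]. Total: 4.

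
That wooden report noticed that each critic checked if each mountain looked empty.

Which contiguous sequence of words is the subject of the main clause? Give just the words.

that wooden report

The subject of the main clause is the NP immediately before the verb "noticed": "that wooden report".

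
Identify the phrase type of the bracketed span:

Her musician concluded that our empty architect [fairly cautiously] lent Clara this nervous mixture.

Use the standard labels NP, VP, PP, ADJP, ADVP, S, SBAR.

ADVP

The bracketed span "fairly cautiously" is headed by "cautiously", making it an adverb phrase (ADVP).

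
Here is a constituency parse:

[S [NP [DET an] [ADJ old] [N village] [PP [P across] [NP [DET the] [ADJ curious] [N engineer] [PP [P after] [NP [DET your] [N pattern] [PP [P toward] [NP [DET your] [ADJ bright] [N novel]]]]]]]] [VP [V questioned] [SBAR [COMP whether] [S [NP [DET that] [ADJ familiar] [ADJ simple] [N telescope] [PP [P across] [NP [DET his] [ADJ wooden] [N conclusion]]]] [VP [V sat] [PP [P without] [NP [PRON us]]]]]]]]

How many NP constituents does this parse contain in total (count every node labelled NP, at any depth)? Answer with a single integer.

The NP constituents are: [NP an old village across the curious engineer after your pattern toward your bright novel]; [NP the curious engineer after your pattern toward your bright novel]; [NP your pattern toward your bright novel]; [NP your bright novel]; [NP that familiar simple telescope across his wooden conclusion]; [NP his wooden conclusion] …. Total: 7.

7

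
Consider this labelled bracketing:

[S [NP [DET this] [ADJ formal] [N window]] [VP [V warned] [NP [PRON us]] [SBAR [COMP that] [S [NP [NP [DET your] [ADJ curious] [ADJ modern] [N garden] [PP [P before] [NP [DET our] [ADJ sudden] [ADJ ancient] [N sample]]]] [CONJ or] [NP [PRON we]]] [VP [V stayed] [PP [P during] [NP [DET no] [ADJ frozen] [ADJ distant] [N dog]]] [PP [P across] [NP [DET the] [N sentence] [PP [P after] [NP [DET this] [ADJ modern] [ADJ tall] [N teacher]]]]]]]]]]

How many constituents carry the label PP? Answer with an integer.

Scanning left to right, an opening `[PP` appears at word positions 11, 19, 24, 27 — 4 in total.

4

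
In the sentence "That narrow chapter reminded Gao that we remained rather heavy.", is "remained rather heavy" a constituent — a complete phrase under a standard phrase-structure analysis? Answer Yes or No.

Yes

"remained rather heavy" is exactly the verb phrase [VP remained rather heavy], a complete constituent.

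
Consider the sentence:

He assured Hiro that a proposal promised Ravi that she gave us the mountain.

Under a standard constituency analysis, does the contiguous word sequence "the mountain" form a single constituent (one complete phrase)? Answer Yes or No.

Yes

"the mountain" is exactly the noun phrase [NP the mountain], a complete constituent.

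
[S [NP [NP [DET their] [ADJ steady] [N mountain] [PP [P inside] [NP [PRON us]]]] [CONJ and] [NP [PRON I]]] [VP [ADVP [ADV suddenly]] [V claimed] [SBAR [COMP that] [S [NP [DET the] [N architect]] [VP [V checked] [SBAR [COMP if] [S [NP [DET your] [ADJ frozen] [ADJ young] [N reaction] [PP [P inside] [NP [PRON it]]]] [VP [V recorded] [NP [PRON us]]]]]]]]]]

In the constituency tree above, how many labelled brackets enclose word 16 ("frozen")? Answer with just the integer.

9

Path from the root down to the word: S → VP → SBAR → S → VP → SBAR → S → NP → ADJ. That is 9 enclosing brackets.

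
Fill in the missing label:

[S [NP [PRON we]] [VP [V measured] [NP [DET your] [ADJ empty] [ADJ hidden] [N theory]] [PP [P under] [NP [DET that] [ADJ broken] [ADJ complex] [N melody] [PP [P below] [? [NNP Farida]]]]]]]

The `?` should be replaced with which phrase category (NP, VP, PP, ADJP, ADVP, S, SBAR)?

The `?` node immediately contains: NNP 'Farida'. That is the internal structure of a noun phrase, so the label is NP.

NP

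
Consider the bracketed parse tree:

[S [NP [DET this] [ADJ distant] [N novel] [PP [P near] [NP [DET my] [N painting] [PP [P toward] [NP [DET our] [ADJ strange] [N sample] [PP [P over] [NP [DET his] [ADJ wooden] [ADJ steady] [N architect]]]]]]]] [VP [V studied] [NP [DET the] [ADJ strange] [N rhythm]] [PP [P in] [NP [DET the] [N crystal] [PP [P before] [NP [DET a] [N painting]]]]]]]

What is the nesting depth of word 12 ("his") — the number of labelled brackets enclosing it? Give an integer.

9

The word sits inside DET, which is inside NP, inside PP, inside NP, inside PP, inside NP, inside PP, inside NP, inside S — 9 brackets in all.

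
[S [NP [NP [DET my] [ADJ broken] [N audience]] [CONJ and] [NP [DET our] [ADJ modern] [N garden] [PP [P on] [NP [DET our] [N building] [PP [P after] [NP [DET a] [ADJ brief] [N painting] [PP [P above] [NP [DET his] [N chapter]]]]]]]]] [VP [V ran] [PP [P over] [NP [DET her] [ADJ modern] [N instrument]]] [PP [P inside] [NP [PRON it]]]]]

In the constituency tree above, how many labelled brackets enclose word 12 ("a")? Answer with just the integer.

The word sits inside DET, which is inside NP, inside PP, inside NP, inside PP, inside NP, inside NP, inside S — 8 brackets in all.

8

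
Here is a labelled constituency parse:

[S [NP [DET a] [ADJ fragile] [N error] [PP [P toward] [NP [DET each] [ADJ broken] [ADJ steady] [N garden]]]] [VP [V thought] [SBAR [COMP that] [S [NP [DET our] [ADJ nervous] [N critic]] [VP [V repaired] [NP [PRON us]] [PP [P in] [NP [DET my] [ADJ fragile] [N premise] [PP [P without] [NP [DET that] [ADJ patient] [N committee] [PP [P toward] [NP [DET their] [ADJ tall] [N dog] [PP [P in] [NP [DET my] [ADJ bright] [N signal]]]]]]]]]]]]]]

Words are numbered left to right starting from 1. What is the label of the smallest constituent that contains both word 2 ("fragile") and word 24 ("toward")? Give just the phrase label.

Both words fall inside [S a fragile error toward each broken steady garden thought that our nervous critic repaired us in my fragile premise without that patient committee toward their tall dog in my bright signal] (words 1–31), and no smaller constituent contains them both. Label: S.

S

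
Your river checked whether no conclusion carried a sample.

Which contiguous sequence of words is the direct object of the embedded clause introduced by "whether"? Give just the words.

Within the embedded clause introduced by "whether", the direct object of "carried" is "a sample".

a sample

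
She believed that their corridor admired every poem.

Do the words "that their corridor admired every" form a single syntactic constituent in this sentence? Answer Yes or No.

No

The smallest constituent containing the whole sequence is the subordinate clause [SBAR that their corridor admired every poem], but the sequence is only part of it — it straddles the boundary between complementizer "that" and clause "their corridor admired every poem".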